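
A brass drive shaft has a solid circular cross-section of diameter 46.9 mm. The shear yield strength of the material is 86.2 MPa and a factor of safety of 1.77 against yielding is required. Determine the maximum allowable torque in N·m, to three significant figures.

τ_allow = 86.2/1.77 = 48.70 MPa.
For a solid shaft T_allow = τ_allow·πd³/16; πd³/16 = π×46.9³/16 = 20260 mm³.
T_allow = 48.70×20260 = 986500 N·mm = 986.5 N·m.

T_allow = 986 N·m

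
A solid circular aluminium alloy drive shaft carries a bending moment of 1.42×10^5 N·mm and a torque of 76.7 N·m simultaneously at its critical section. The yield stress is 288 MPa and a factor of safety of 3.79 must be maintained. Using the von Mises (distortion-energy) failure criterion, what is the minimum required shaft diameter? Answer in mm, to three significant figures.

d = 27.6 mm

σ_allow = σ_y/n = 288/3.79 = 75.99 MPa.
For a solid shaft σ_b = 32M/(πd³) and τ = 16T/(πd³), so the von Mises stress is σ' = (16/πd³)·√(4M²+3T²).
√(4M²+3T²) = √(4×(142000)² + 3×(76700)²) = 313500 N·mm.
d³ = 16×313500/(π×75.99) = 21010 mm³.
d = 27.60 mm.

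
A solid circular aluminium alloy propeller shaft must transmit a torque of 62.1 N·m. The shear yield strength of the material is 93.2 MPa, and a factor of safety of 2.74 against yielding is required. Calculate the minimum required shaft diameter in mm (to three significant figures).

Allowable shear stress τ_allow = 93.2/2.74 = 34.01 MPa.
For a solid shaft τ = 16T/(πd³), so d³ = 16T/(π τ_allow) = 16×62100/(π×34.01) = 9298 mm³.
d = (9298)^(1/3) = 21.03 mm.

d = 21.0 mm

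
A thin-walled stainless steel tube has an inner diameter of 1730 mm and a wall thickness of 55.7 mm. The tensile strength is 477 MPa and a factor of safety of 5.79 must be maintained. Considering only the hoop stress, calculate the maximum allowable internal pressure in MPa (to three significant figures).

σ_allow = 477/5.79 = 82.38 MPa.
σ_h = pD/(2t) → p_allow = 2σ_allow t/D = 2×82.38×55.7/1730 = 5.305 MPa.

p_allow = 5.30 MPa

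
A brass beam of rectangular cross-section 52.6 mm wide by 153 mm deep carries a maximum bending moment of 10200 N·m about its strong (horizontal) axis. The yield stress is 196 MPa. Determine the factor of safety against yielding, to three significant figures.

n = 3.94

Section modulus S = bh²/6 = 52.6×153²/6 = 205200 mm³.
σ = M/S = 1.0200×10^7/205200 = 49.70 MPa.
n = 196/49.70 = 3.943.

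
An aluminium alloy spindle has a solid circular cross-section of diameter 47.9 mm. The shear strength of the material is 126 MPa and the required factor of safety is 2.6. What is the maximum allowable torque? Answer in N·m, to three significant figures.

τ_allow = 126/2.6 = 48.46 MPa.
For a solid shaft T_allow = τ_allow·πd³/16; πd³/16 = π×47.9³/16 = 21580 mm³.
T_allow = 48.46×21580 = 1.046×10^6 N·mm = 1046 N·m.

T_allow = 1050 N·m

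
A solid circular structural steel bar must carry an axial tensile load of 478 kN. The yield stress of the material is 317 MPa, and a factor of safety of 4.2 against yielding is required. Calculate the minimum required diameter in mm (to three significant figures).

Allowable stress σ_allow = 317/4.2 = 75.48 MPa.
Required area A = F/σ_allow = 478000/75.48 = 6333 mm².
A = πd²/4 → d = √(4A/π) = 89.80 mm.

d = 89.8 mm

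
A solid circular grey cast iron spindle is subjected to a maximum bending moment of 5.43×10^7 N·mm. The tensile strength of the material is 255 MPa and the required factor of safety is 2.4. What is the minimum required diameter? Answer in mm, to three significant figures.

d = 173 mm

σ_allow = 255/2.4 = 106.2 MPa.
For a solid circular section σ = 32M/(πd³), so d³ = 32M/(π σ_allow) = 32×5.4300×10^7/(π×106.2) = 5.206×10^6 mm³.
d = 173.3 mm.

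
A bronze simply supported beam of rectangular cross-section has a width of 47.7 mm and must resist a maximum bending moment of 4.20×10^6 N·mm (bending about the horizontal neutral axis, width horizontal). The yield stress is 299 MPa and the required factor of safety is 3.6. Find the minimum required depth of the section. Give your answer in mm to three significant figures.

h = 79.8 mm

σ_allow = 299/3.6 = 83.06 MPa.
For a rectangular section σ = 6M/(bh²), so h² = 6M/(b σ_allow) = 6×4200000/(47.7×83.06) = 6361 mm².
h = 79.75 mm.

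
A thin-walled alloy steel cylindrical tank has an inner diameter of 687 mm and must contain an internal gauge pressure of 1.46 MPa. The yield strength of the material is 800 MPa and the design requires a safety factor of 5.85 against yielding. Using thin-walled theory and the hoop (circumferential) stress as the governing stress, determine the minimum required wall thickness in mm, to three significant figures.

σ_allow = 800/5.85 = 136.8 MPa.
Hoop stress σ_h = pD/(2t), so t = pD/(2σ_allow) = 1.46×687/(2×136.8) = 3.667 mm.

t = 3.67 mm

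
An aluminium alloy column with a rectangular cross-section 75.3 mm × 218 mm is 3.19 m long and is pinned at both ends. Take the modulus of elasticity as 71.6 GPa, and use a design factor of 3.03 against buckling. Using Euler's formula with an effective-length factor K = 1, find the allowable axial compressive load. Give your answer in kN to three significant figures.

P_allow = 178 kN

Buckling occurs about the weak axis: I_min = h·b³/12 = 218×75.3³/12 = 7.756×10^6 mm⁴ (b = 75.3 mm is the smaller dimension).
Effective length L_e = KL = 1×3.19 m = 3190 mm.
Euler critical load P_cr = π²EI/L_e² = π²×71600×7.756×10^6/3190² = 538600 N.
P_allow = P_cr/n = 538600/3.03 = 177800 N.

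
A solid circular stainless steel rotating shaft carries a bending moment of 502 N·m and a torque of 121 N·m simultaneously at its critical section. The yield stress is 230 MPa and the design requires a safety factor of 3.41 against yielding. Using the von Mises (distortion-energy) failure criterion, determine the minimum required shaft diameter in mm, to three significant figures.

d = 42.6 mm

σ_allow = σ_y/n = 230/3.41 = 67.45 MPa.
For a solid shaft σ_b = 32M/(πd³) and τ = 16T/(πd³), so the von Mises stress is σ' = (16/πd³)·√(4M²+3T²).
√(4M²+3T²) = √(4×(502000)² + 3×(121000)²) = 1.026×10^6 N·mm.
d³ = 16×1.026×10^6/(π×67.45) = 77440 mm³.
d = 42.62 mm.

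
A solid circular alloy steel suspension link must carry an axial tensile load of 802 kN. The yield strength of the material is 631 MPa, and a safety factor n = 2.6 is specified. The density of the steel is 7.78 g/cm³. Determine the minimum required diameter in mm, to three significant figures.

d = 64.9 mm

Allowable stress σ_allow = 631/2.6 = 242.7 MPa.
Required area A = F/σ_allow = 802000/242.7 = 3305 mm².
A = πd²/4 → d = √(4A/π) = 64.87 mm.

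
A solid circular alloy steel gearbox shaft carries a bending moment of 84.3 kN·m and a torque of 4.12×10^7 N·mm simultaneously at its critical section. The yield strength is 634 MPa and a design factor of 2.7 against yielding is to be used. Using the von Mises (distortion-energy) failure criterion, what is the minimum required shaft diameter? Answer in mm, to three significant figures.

σ_allow = σ_y/n = 634/2.7 = 234.8 MPa.
For a solid shaft σ_b = 32M/(πd³) and τ = 16T/(πd³), so the von Mises stress is σ' = (16/πd³)·√(4M²+3T²).
√(4M²+3T²) = √(4×(8.430×10^7)² + 3×(4.120×10^7)²) = 1.831×10^8 N·mm.
d³ = 16×1.831×10^8/(π×234.8) = 3.971×10^6 mm³.
d = 158.4 mm.

d = 158 mm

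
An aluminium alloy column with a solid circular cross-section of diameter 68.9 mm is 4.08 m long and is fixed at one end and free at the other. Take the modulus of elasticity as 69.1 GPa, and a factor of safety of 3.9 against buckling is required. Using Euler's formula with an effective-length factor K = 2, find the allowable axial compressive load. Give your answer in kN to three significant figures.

P_allow = 2.91 kN

I = πd⁴/64 = π×68.9⁴/64 = 1.106×10^6 mm⁴.
Effective length L_e = KL = 2×4.08 m = 8160 mm.
Euler critical load P_cr = π²EI/L_e² = π²×69100×1.106×10^6/8160² = 11330 N.
P_allow = P_cr/n = 11330/3.9 = 2905 N.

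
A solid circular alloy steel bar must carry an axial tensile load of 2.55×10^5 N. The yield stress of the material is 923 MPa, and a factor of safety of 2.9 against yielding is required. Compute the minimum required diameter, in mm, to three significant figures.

Allowable stress σ_allow = 923/2.9 = 318.3 MPa.
Required area A = F/σ_allow = 255000/318.3 = 801.2 mm².
A = πd²/4 → d = √(4A/π) = 31.94 mm.

d = 31.9 mm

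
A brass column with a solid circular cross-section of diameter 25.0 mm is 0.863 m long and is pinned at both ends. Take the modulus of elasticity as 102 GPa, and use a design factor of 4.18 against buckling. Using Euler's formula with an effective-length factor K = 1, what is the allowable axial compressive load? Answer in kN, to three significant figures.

I = πd⁴/64 = π×25.0⁴/64 = 19170 mm⁴.
Effective length L_e = KL = 1×0.863 m = 863.0 mm.
Euler critical load P_cr = π²EI/L_e² = π²×102000×19170/863.0² = 25920 N.
P_allow = P_cr/n = 25920/4.18 = 6201 N.

P_allow = 6.20 kN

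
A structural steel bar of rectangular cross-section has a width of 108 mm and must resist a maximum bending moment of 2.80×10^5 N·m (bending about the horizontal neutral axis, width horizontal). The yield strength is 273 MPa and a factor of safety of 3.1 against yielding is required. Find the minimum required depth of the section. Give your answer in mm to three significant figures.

σ_allow = 273/3.1 = 88.06 MPa.
For a rectangular section σ = 6M/(bh²), so h² = 6M/(b σ_allow) = 6×2.8000×10^8/(108×88.06) = 176600 mm².
h = 420.3 mm.

h = 420 mm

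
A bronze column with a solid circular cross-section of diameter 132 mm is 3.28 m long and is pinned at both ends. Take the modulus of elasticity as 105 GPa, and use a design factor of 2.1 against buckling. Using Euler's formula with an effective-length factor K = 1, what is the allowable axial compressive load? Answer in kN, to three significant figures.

P_allow = 684 kN

I = πd⁴/64 = π×132⁴/64 = 1.490×10^7 mm⁴.
Effective length L_e = KL = 1×3.28 m = 3280 mm.
Euler critical load P_cr = π²EI/L_e² = π²×105000×1.490×10^7/3280² = 1.436×10^6 N.
P_allow = P_cr/n = 1.436×10^6/2.1 = 683600 N.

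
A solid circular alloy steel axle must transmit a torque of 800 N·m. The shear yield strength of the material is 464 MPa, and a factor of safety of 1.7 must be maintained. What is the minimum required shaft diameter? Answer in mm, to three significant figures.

d = 24.6 mm

Allowable shear stress τ_allow = 464/1.7 = 272.9 MPa.
For a solid shaft τ = 16T/(πd³), so d³ = 16T/(π τ_allow) = 16×800000/(π×272.9) = 14930 mm³.
d = (14930)^(1/3) = 24.62 mm.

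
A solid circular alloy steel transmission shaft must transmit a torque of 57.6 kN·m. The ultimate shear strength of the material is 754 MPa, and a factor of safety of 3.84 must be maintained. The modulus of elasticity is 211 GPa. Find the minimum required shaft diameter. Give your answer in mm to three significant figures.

d = 114 mm

Allowable shear stress τ_allow = 754/3.84 = 196.4 MPa.
For a solid shaft τ = 16T/(πd³), so d³ = 16T/(π τ_allow) = 16×5.7600×10^7/(π×196.4) = 1.494×10^6 mm³.
d = (1.494×10^6)^(1/3) = 114.3 mm.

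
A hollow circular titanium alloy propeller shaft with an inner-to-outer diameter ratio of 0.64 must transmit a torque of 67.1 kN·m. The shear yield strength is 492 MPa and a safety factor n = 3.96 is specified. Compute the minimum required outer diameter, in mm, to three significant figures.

d_o = 149 mm

τ_allow = 492/3.96 = 124.2 MPa.
For a hollow shaft τ = 16T/[πd_o³(1−k⁴)] with k = 0.64, so 1−k⁴ = 0.8322.
d_o³ = 16T/[π τ_allow (1−k⁴)] = 16×6.7100×10^7/(π×124.2×0.8322) = 3.305×10^6 mm³.
d_o = 149.0 mm.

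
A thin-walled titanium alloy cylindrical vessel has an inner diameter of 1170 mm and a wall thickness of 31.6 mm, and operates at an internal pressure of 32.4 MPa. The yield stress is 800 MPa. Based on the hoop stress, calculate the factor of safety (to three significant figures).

σ_h = pD/(2t) = 32.4×1170/(2×31.6) = 599.8 MPa.
n = 800/599.8 = 1.334.

n = 1.33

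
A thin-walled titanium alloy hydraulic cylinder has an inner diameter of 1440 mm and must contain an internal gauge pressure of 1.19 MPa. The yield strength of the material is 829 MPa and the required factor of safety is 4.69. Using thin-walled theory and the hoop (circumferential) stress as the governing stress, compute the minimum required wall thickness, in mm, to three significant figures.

σ_allow = 829/4.69 = 176.8 MPa.
Hoop stress σ_h = pD/(2t), so t = pD/(2σ_allow) = 1.19×1440/(2×176.8) = 4.847 mm.

t = 4.85 mm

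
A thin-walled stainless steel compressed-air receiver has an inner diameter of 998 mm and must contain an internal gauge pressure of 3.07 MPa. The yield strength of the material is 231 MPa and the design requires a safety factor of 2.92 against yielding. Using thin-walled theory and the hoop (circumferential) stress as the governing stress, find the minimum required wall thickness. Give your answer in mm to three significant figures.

σ_allow = 231/2.92 = 79.11 MPa.
Hoop stress σ_h = pD/(2t), so t = pD/(2σ_allow) = 3.07×998/(2×79.11) = 19.36 mm.

t = 19.4 mm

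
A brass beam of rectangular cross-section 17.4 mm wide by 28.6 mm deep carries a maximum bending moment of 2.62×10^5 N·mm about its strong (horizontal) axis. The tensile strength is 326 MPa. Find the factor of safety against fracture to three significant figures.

Section modulus S = bh²/6 = 17.4×28.6²/6 = 2372 mm³.
σ = M/S = 262000/2372 = 110.5 MPa.
n = 326/110.5 = 2.952.

n = 2.95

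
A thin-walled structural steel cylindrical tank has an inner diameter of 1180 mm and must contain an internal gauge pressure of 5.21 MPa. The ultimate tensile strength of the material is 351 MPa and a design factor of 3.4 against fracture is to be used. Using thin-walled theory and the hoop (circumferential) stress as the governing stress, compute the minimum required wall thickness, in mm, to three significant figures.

σ_allow = 351/3.4 = 103.2 MPa.
Hoop stress σ_h = pD/(2t), so t = pD/(2σ_allow) = 5.21×1180/(2×103.2) = 29.78 mm.

t = 29.8 mm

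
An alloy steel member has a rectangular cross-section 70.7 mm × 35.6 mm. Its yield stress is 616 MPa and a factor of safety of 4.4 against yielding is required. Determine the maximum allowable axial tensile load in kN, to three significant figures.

σ_allow = 616/4.4 = 140.0 MPa.
A = 70.7×35.6 = 2517 mm².
F_allow = σ_allow × A = 140.0×2517 = 352400 N.

F_allow = 352 kN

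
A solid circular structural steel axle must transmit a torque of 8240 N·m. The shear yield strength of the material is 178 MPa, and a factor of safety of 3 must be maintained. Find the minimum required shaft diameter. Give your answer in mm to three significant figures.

d = 89.1 mm

Allowable shear stress τ_allow = 178/3 = 59.33 MPa.
For a solid shaft τ = 16T/(πd³), so d³ = 16T/(π τ_allow) = 16×8240000/(π×59.33) = 707300 mm³.
d = (707300)^(1/3) = 89.10 mm.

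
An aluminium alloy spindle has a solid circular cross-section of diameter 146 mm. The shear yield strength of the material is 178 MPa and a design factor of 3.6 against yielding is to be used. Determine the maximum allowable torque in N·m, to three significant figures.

T_allow = 30200 N·m

τ_allow = 178/3.6 = 49.44 MPa.
For a solid shaft T_allow = τ_allow·πd³/16; πd³/16 = π×146³/16 = 611100 mm³.
T_allow = 49.44×611100 = 3.021×10^7 N·mm = 30210 N·m.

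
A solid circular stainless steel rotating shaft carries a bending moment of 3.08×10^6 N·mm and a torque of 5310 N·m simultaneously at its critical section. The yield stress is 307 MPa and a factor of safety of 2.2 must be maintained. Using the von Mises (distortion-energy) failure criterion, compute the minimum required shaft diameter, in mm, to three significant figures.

σ_allow = σ_y/n = 307/2.2 = 139.5 MPa.
For a solid shaft σ_b = 32M/(πd³) and τ = 16T/(πd³), so the von Mises stress is σ' = (16/πd³)·√(4M²+3T²).
√(4M²+3T²) = √(4×(3.080×10^6)² + 3×(5.310×10^6)²) = 1.107×10^7 N·mm.
d³ = 16×1.107×10^7/(π×139.5) = 404000 mm³.
d = 73.93 mm.

d = 73.9 mm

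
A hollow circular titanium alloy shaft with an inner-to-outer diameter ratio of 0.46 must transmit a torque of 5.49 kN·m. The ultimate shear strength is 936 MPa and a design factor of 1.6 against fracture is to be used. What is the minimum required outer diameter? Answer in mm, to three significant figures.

d_o = 36.8 mm

τ_allow = 936/1.6 = 585.0 MPa.
For a hollow shaft τ = 16T/[πd_o³(1−k⁴)] with k = 0.46, so 1−k⁴ = 0.9552.
d_o³ = 16T/[π τ_allow (1−k⁴)] = 16×5490000/(π×585.0×0.9552) = 50040 mm³.
d_o = 36.85 mm.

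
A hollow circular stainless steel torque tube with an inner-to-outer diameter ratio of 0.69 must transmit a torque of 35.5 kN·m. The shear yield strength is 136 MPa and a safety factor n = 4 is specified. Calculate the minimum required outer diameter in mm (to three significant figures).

d_o = 190 mm

τ_allow = 136/4 = 34.00 MPa.
For a hollow shaft τ = 16T/[πd_o³(1−k⁴)] with k = 0.69, so 1−k⁴ = 0.7733.
d_o³ = 16T/[π τ_allow (1−k⁴)] = 16×3.5500×10^7/(π×34.00×0.7733) = 6.876×10^6 mm³.
d_o = 190.2 mm.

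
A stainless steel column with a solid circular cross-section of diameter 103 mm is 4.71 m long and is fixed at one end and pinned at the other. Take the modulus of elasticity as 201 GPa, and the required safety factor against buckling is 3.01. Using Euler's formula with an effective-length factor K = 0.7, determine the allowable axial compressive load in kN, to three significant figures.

P_allow = 335 kN

I = πd⁴/64 = π×103⁴/64 = 5.525×10^6 mm⁴.
Effective length L_e = KL = 0.7×4.71 m = 3297 mm.
Euler critical load P_cr = π²EI/L_e² = π²×201000×5.525×10^6/3297² = 1.008×10^6 N.
P_allow = P_cr/n = 1.008×10^6/3.01 = 335000 N.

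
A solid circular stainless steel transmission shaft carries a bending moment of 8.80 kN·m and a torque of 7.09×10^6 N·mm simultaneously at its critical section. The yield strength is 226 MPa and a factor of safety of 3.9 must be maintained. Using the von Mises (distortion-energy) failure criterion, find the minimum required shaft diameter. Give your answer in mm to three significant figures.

d = 124 mm

σ_allow = σ_y/n = 226/3.9 = 57.95 MPa.
For a solid shaft σ_b = 32M/(πd³) and τ = 16T/(πd³), so the von Mises stress is σ' = (16/πd³)·√(4M²+3T²).
√(4M²+3T²) = √(4×(8.800×10^6)² + 3×(7.090×10^6)²) = 2.146×10^7 N·mm.
d³ = 16×2.146×10^7/(π×57.95) = 1.886×10^6 mm³.
d = 123.6 mm.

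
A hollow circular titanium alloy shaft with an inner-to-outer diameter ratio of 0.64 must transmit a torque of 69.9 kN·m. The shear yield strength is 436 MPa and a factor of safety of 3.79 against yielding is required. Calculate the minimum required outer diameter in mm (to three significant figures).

τ_allow = 436/3.79 = 115.0 MPa.
For a hollow shaft τ = 16T/[πd_o³(1−k⁴)] with k = 0.64, so 1−k⁴ = 0.8322.
d_o³ = 16T/[π τ_allow (1−k⁴)] = 16×6.9900×10^7/(π×115.0×0.8322) = 3.718×10^6 mm³.
d_o = 154.9 mm.

d_o = 155 mm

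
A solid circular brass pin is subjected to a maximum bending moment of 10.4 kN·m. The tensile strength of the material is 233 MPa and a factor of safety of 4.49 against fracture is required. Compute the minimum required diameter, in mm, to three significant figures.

σ_allow = 233/4.49 = 51.89 MPa.
For a solid circular section σ = 32M/(πd³), so d³ = 32M/(π σ_allow) = 32×1.0400×10^7/(π×51.89) = 2.041×10^6 mm³.
d = 126.9 mm.

d = 127 mm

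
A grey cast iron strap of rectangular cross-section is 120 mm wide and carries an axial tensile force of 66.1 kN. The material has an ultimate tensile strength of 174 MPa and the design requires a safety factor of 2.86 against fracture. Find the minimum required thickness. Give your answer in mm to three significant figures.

t = 9.05 mm

σ_allow = 174/2.86 = 60.84 MPa.
Required area A = F/σ_allow = 66100/60.84 = 1086 mm².
t = A/w = 1086/120 = 9.054 mm.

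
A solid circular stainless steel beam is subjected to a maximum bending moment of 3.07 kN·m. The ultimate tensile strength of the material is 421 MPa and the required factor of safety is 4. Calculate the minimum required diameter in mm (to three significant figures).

σ_allow = 421/4 = 105.2 MPa.
For a solid circular section σ = 32M/(πd³), so d³ = 32M/(π σ_allow) = 32×3070000/(π×105.2) = 297100 mm³.
d = 66.73 mm.

d = 66.7 mm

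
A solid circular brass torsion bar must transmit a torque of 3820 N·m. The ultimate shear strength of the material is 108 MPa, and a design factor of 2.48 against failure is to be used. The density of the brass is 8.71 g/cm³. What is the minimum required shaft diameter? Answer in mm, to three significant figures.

d = 76.4 mm

Allowable shear stress τ_allow = 108/2.48 = 43.55 MPa.
For a solid shaft τ = 16T/(πd³), so d³ = 16T/(π τ_allow) = 16×3820000/(π×43.55) = 446700 mm³.
d = (446700)^(1/3) = 76.45 mm.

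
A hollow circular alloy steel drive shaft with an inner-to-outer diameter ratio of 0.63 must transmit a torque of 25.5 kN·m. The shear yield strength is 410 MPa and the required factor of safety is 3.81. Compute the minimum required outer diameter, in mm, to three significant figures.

d_o = 113 mm

τ_allow = 410/3.81 = 107.6 MPa.
For a hollow shaft τ = 16T/[πd_o³(1−k⁴)] with k = 0.63, so 1−k⁴ = 0.8425.
d_o³ = 16T/[π τ_allow (1−k⁴)] = 16×2.5500×10^7/(π×107.6×0.8425) = 1.433×10^6 mm³.
d_o = 112.7 mm.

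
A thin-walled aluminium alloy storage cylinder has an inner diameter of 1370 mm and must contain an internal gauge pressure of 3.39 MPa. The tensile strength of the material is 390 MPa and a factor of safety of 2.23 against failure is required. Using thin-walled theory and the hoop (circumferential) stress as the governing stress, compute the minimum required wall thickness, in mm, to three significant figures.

t = 13.3 mm

σ_allow = 390/2.23 = 174.9 MPa.
Hoop stress σ_h = pD/(2t), so t = pD/(2σ_allow) = 3.39×1370/(2×174.9) = 13.28 mm.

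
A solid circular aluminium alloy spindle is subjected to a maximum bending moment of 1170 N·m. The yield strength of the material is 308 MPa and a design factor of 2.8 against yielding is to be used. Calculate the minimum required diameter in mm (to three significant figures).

d = 47.7 mm

σ_allow = 308/2.8 = 110.0 MPa.
For a solid circular section σ = 32M/(πd³), so d³ = 32M/(π σ_allow) = 32×1170000/(π×110.0) = 108300 mm³.
d = 47.67 mm.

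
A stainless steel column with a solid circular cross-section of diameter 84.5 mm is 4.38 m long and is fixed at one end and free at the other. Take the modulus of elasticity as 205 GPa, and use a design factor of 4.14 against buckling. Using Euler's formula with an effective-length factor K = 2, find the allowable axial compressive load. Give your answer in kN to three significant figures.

I = πd⁴/64 = π×84.5⁴/64 = 2.503×10^6 mm⁴.
Effective length L_e = KL = 2×4.38 m = 8760 mm.
Euler critical load P_cr = π²EI/L_e² = π²×205000×2.503×10^6/8760² = 65980 N.
P_allow = P_cr/n = 65980/4.14 = 15940 N.

P_allow = 15.9 kN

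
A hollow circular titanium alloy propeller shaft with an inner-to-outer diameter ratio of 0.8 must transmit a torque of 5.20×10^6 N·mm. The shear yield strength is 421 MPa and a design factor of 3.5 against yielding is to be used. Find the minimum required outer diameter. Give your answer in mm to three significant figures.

τ_allow = 421/3.5 = 120.3 MPa.
For a hollow shaft τ = 16T/[πd_o³(1−k⁴)] with k = 0.8, so 1−k⁴ = 0.5904.
d_o³ = 16T/[π τ_allow (1−k⁴)] = 16×5200000/(π×120.3×0.5904) = 372900 mm³.
d_o = 71.98 mm.

d_o = 72.0 mm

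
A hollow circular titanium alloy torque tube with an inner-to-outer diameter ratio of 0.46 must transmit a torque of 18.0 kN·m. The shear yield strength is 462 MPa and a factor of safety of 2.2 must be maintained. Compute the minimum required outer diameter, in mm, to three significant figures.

τ_allow = 462/2.2 = 210.0 MPa.
For a hollow shaft τ = 16T/[πd_o³(1−k⁴)] with k = 0.46, so 1−k⁴ = 0.9552.
d_o³ = 16T/[π τ_allow (1−k⁴)] = 16×1.8000×10^7/(π×210.0×0.9552) = 457000 mm³.
d_o = 77.03 mm.

d_o = 77.0 mm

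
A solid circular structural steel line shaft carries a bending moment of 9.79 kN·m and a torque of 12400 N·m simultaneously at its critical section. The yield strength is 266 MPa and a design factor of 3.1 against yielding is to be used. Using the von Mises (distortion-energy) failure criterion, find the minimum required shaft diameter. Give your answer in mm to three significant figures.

σ_allow = σ_y/n = 266/3.1 = 85.81 MPa.
For a solid shaft σ_b = 32M/(πd³) and τ = 16T/(πd³), so the von Mises stress is σ' = (16/πd³)·√(4M²+3T²).
√(4M²+3T²) = √(4×(9.790×10^6)² + 3×(1.240×10^7)²) = 2.906×10^7 N·mm.
d³ = 16×2.906×10^7/(π×85.81) = 1.725×10^6 mm³.
d = 119.9 mm.

d = 120 mm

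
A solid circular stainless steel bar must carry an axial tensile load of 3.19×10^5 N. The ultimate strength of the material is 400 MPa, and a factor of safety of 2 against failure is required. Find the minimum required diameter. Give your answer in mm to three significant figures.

Allowable stress σ_allow = 400/2 = 200.0 MPa.
Required area A = F/σ_allow = 319000/200.0 = 1595 mm².
A = πd²/4 → d = √(4A/π) = 45.06 mm.

d = 45.1 mm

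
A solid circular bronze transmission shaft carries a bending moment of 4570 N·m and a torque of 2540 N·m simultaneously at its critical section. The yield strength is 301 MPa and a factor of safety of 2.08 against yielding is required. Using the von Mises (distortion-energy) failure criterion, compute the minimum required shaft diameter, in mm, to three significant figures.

d = 70.9 mm

σ_allow = σ_y/n = 301/2.08 = 144.7 MPa.
For a solid shaft σ_b = 32M/(πd³) and τ = 16T/(πd³), so the von Mises stress is σ' = (16/πd³)·√(4M²+3T²).
√(4M²+3T²) = √(4×(4.570×10^6)² + 3×(2.540×10^6)²) = 1.014×10^7 N·mm.
d³ = 16×1.014×10^7/(π×144.7) = 357000 mm³.
d = 70.94 mm.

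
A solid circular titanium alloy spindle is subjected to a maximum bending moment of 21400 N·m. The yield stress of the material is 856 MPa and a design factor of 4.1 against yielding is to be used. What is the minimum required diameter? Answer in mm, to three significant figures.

σ_allow = 856/4.1 = 208.8 MPa.
For a solid circular section σ = 32M/(πd³), so d³ = 32M/(π σ_allow) = 32×2.1400×10^7/(π×208.8) = 1.044×10^6 mm³.
d = 101.4 mm.

d = 101 mm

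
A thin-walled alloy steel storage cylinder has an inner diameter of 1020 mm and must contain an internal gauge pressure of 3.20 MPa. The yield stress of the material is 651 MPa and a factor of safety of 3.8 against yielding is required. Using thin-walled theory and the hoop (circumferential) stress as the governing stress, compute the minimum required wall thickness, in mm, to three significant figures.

t = 9.53 mm

σ_allow = 651/3.8 = 171.3 MPa.
Hoop stress σ_h = pD/(2t), so t = pD/(2σ_allow) = 3.20×1020/(2×171.3) = 9.526 mm.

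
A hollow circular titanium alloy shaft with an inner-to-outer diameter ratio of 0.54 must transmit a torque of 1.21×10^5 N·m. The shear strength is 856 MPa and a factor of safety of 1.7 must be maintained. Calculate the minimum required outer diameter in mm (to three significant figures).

τ_allow = 856/1.7 = 503.5 MPa.
For a hollow shaft τ = 16T/[πd_o³(1−k⁴)] with k = 0.54, so 1−k⁴ = 0.9150.
d_o³ = 16T/[π τ_allow (1−k⁴)] = 16×1.2100×10^8/(π×503.5×0.9150) = 1.338×10^6 mm³.
d_o = 110.2 mm.

d_o = 110 mm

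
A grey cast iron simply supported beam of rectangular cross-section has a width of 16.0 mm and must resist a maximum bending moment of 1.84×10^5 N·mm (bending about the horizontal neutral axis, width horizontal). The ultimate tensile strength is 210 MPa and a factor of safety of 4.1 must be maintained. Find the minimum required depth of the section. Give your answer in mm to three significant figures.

σ_allow = 210/4.1 = 51.22 MPa.
For a rectangular section σ = 6M/(bh²), so h² = 6M/(b σ_allow) = 6×184000/(16.0×51.22) = 1347 mm².
h = 36.70 mm.

h = 36.7 mm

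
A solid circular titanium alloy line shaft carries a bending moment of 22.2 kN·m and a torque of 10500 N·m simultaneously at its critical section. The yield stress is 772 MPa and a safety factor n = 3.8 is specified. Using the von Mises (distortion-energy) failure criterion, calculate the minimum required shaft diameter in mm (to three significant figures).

d = 106 mm

σ_allow = σ_y/n = 772/3.8 = 203.2 MPa.
For a solid shaft σ_b = 32M/(πd³) and τ = 16T/(πd³), so the von Mises stress is σ' = (16/πd³)·√(4M²+3T²).
√(4M²+3T²) = √(4×(2.220×10^7)² + 3×(1.050×10^7)²) = 4.798×10^7 N·mm.
d³ = 16×4.798×10^7/(π×203.2) = 1.203×10^6 mm³.
d = 106.3 mm.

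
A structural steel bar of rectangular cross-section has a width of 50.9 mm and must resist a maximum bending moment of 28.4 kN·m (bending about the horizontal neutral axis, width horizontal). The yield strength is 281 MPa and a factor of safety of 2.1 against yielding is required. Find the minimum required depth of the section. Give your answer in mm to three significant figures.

σ_allow = 281/2.1 = 133.8 MPa.
For a rectangular section σ = 6M/(bh²), so h² = 6M/(b σ_allow) = 6×2.8400×10^7/(50.9×133.8) = 25020 mm².
h = 158.2 mm.

h = 158 mm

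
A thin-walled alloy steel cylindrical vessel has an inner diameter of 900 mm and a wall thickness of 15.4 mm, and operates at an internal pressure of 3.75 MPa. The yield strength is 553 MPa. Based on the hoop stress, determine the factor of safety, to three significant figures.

σ_h = pD/(2t) = 3.75×900/(2×15.4) = 109.6 MPa.
n = 553/109.6 = 5.047.

n = 5.05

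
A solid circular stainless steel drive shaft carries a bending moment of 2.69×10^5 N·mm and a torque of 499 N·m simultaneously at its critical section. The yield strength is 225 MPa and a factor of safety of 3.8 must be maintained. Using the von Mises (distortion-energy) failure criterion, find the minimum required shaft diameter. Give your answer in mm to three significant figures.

d = 44.4 mm

σ_allow = σ_y/n = 225/3.8 = 59.21 MPa.
For a solid shaft σ_b = 32M/(πd³) and τ = 16T/(πd³), so the von Mises stress is σ' = (16/πd³)·√(4M²+3T²).
√(4M²+3T²) = √(4×(269000)² + 3×(499000)²) = 1.018×10^6 N·mm.
d³ = 16×1.018×10^6/(π×59.21) = 87570 mm³.
d = 44.41 mm.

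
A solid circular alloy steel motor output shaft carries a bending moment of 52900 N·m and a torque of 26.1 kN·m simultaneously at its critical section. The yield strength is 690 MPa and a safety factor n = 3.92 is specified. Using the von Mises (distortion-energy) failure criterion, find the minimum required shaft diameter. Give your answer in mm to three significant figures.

σ_allow = σ_y/n = 690/3.92 = 176.0 MPa.
For a solid shaft σ_b = 32M/(πd³) and τ = 16T/(πd³), so the von Mises stress is σ' = (16/πd³)·√(4M²+3T²).
√(4M²+3T²) = √(4×(5.290×10^7)² + 3×(2.610×10^7)²) = 1.151×10^8 N·mm.
d³ = 16×1.151×10^8/(π×176.0) = 3.329×10^6 mm³.
d = 149.3 mm.

d = 149 mm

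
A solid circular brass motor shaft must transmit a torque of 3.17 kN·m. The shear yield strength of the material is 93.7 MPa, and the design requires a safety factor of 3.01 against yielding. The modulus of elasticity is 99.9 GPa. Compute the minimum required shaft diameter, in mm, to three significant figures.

d = 80.3 mm

Allowable shear stress τ_allow = 93.7/3.01 = 31.13 MPa.
For a solid shaft τ = 16T/(πd³), so d³ = 16T/(π τ_allow) = 16×3170000/(π×31.13) = 518600 mm³.
d = (518600)^(1/3) = 80.34 mm.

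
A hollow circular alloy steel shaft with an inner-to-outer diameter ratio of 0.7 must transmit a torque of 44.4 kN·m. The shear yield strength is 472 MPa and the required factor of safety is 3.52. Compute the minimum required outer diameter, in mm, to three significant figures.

τ_allow = 472/3.52 = 134.1 MPa.
For a hollow shaft τ = 16T/[πd_o³(1−k⁴)] with k = 0.7, so 1−k⁴ = 0.7599.
d_o³ = 16T/[π τ_allow (1−k⁴)] = 16×4.4400×10^7/(π×134.1×0.7599) = 2.219×10^6 mm³.
d_o = 130.4 mm.

d_o = 130 mm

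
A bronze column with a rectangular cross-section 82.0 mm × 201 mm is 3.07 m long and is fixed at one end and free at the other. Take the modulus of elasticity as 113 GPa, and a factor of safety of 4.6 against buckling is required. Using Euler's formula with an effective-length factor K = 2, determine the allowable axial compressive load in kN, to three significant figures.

Buckling occurs about the weak axis: I_min = h·b³/12 = 201×82.0³/12 = 9.235×10^6 mm⁴ (b = 82.0 mm is the smaller dimension).
Effective length L_e = KL = 2×3.07 m = 6140 mm.
Euler critical load P_cr = π²EI/L_e² = π²×113000×9.235×10^6/6140² = 273200 N.
P_allow = P_cr/n = 273200/4.6 = 59390 N.

P_allow = 59.4 kN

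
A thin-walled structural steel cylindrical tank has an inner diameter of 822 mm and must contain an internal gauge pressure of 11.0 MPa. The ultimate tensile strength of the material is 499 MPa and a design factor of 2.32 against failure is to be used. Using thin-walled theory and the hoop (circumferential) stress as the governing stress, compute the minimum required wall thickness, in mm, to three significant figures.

σ_allow = 499/2.32 = 215.1 MPa.
Hoop stress σ_h = pD/(2t), so t = pD/(2σ_allow) = 11.0×822/(2×215.1) = 21.02 mm.

t = 21.0 mm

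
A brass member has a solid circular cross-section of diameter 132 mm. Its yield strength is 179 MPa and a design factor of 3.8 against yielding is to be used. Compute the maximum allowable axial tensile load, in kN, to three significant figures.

σ_allow = 179/3.8 = 47.11 MPa.
A = πd²/4 = π×132²/4 = 13680 mm².
F_allow = σ_allow × A = 47.11×13680 = 644600 N.

F_allow = 645 kN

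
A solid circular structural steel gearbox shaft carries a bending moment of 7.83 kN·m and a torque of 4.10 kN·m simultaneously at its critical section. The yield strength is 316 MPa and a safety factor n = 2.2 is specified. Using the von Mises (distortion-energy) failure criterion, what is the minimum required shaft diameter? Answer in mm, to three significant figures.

σ_allow = σ_y/n = 316/2.2 = 143.6 MPa.
For a solid shaft σ_b = 32M/(πd³) and τ = 16T/(πd³), so the von Mises stress is σ' = (16/πd³)·√(4M²+3T²).
√(4M²+3T²) = √(4×(7.830×10^6)² + 3×(4.100×10^6)²) = 1.719×10^7 N·mm.
d³ = 16×1.719×10^7/(π×143.6) = 609700 mm³.
d = 84.79 mm.

d = 84.8 mm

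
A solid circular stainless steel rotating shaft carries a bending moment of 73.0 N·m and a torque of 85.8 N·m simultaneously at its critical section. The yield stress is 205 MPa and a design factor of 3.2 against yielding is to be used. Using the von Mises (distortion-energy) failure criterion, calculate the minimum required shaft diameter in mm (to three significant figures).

σ_allow = σ_y/n = 205/3.2 = 64.06 MPa.
For a solid shaft σ_b = 32M/(πd³) and τ = 16T/(πd³), so the von Mises stress is σ' = (16/πd³)·√(4M²+3T²).
√(4M²+3T²) = √(4×(73000)² + 3×(85800)²) = 208300 N·mm.
d³ = 16×208300/(π×64.06) = 16560 mm³.
d = 25.49 mm.

d = 25.5 mm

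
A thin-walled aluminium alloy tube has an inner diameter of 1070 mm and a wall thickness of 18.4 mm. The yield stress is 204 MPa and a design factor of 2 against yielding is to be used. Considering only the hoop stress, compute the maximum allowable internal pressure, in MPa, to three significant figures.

σ_allow = 204/2 = 102.0 MPa.
σ_h = pD/(2t) → p_allow = 2σ_allow t/D = 2×102.0×18.4/1070 = 3.508 MPa.

p_allow = 3.51 MPa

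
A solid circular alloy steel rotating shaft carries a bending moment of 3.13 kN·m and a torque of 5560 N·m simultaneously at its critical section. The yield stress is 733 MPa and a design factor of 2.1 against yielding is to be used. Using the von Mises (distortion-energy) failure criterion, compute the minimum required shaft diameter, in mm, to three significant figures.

d = 55.1 mm

σ_allow = σ_y/n = 733/2.1 = 349.0 MPa.
For a solid shaft σ_b = 32M/(πd³) and τ = 16T/(πd³), so the von Mises stress is σ' = (16/πd³)·√(4M²+3T²).
√(4M²+3T²) = √(4×(3.130×10^6)² + 3×(5.560×10^6)²) = 1.149×10^7 N·mm.
d³ = 16×1.149×10^7/(π×349.0) = 167600 mm³.
d = 55.13 mm.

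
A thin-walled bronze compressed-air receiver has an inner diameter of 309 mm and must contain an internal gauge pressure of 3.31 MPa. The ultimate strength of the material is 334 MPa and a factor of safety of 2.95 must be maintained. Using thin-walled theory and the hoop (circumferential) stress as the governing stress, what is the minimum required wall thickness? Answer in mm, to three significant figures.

t = 4.52 mm

σ_allow = 334/2.95 = 113.2 MPa.
Hoop stress σ_h = pD/(2t), so t = pD/(2σ_allow) = 3.31×309/(2×113.2) = 4.517 mm.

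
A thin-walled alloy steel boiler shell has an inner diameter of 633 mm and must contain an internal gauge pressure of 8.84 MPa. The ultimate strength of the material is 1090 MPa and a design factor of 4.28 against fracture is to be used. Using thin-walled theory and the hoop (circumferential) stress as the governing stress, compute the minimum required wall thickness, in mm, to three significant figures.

t = 11.0 mm

σ_allow = 1090/4.28 = 254.7 MPa.
Hoop stress σ_h = pD/(2t), so t = pD/(2σ_allow) = 8.84×633/(2×254.7) = 10.99 mm.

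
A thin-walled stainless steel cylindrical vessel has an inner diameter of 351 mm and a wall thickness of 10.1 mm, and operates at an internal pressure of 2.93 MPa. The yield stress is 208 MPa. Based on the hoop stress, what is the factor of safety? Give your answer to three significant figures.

n = 4.09

σ_h = pD/(2t) = 2.93×351/(2×10.1) = 50.91 MPa.
n = 208/50.91 = 4.085.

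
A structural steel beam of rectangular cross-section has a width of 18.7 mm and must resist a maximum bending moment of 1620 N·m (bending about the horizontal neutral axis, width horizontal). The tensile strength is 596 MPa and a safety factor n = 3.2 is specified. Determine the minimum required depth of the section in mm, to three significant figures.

h = 52.8 mm

σ_allow = 596/3.2 = 186.2 MPa.
For a rectangular section σ = 6M/(bh²), so h² = 6M/(b σ_allow) = 6×1620000/(18.7×186.2) = 2791 mm².
h = 52.83 mm.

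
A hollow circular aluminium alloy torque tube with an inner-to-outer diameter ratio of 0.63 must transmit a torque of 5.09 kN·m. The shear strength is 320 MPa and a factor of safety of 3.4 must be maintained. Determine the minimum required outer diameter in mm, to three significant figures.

τ_allow = 320/3.4 = 94.12 MPa.
For a hollow shaft τ = 16T/[πd_o³(1−k⁴)] with k = 0.63, so 1−k⁴ = 0.8425.
d_o³ = 16T/[π τ_allow (1−k⁴)] = 16×5090000/(π×94.12×0.8425) = 326900 mm³.
d_o = 68.89 mm.

d_o = 68.9 mm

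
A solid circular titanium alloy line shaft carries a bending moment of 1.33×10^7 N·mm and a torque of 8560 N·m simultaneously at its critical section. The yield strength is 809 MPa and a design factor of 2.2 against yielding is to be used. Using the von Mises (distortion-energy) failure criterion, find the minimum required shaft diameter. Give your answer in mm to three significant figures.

σ_allow = σ_y/n = 809/2.2 = 367.7 MPa.
For a solid shaft σ_b = 32M/(πd³) and τ = 16T/(πd³), so the von Mises stress is σ' = (16/πd³)·√(4M²+3T²).
√(4M²+3T²) = √(4×(1.330×10^7)² + 3×(8.560×10^6)²) = 3.045×10^7 N·mm.
d³ = 16×3.045×10^7/(π×367.7) = 421800 mm³.
d = 74.99 mm.

d = 75.0 mm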